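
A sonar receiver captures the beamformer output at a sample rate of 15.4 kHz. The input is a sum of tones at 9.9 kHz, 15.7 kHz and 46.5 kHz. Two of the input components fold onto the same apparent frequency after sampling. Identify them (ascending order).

fs/2 = 7.7 kHz.
9.9 kHz > fs/2 = 7.7 kHz, folds to fs − 9.9 kHz = 5.5 kHz.
15.7 kHz mod fs = 0.3 kHz.
0.3 kHz ≤ fs/2 = 7.7 kHz, appears at 0.3 kHz.
46.5 kHz mod fs = 0.3 kHz.
0.3 kHz ≤ fs/2 = 7.7 kHz, appears at 0.3 kHz.
15.7 kHz and 46.5 kHz both map to 0.3 kHz.

15.7 kHz, 46.5 kHz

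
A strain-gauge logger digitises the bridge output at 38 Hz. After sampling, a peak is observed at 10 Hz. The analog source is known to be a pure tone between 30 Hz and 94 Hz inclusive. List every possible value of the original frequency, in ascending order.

48 Hz, 66 Hz, 86 Hz

Frequencies that alias to 10 Hz are k·fs ± 10 Hz for integer k ≥ 0.
k=0: 10 Hz.
k=1: 28 Hz, 48 Hz.
k=2: 66 Hz, 86 Hz.
k=3: 104 Hz, 124 Hz.
Within [30 Hz, 94 Hz]: 48 Hz, 66 Hz, 86 Hz.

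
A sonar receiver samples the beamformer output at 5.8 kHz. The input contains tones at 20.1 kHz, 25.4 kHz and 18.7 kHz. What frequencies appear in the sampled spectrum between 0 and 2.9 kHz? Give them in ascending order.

fs/2 = 2.9 kHz.
20.1 kHz mod fs = 2.7 kHz.
2.7 kHz ≤ fs/2 = 2.9 kHz, appears at 2.7 kHz.
25.4 kHz mod fs = 2.2 kHz.
2.2 kHz ≤ fs/2 = 2.9 kHz, appears at 2.2 kHz.
18.7 kHz mod fs = 1.3 kHz.
1.3 kHz ≤ fs/2 = 2.9 kHz, appears at 1.3 kHz.
Distinct values: {1.3 kHz, 2.2 kHz, 2.7 kHz}.

1.3 kHz, 2.2 kHz, 2.7 kHz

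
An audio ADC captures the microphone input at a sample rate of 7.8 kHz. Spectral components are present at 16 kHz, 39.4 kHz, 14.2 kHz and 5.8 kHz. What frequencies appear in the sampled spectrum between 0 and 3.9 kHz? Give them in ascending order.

0.4 kHz, 1.4 kHz, 2 kHz

fs/2 = 3.9 kHz.
16 kHz mod fs = 0.4 kHz.
0.4 kHz ≤ fs/2 = 3.9 kHz, appears at 0.4 kHz.
39.4 kHz mod fs = 0.4 kHz.
0.4 kHz ≤ fs/2 = 3.9 kHz, appears at 0.4 kHz.
14.2 kHz mod fs = 6.4 kHz.
6.4 kHz > fs/2 = 3.9 kHz, folds to fs − 6.4 kHz = 1.4 kHz.
5.8 kHz > fs/2 = 3.9 kHz, folds to fs − 5.8 kHz = 2 kHz.
Distinct values: {0.4 kHz, 1.4 kHz, 2 kHz}.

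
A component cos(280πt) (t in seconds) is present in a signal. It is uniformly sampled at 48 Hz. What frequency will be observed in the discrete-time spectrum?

ω = 280π rad/s → f = ω/(2π) = 140 Hz.
140 Hz mod fs = 44 Hz.
44 Hz > fs/2 = 24 Hz, folds to fs − 44 Hz = 4 Hz.

4 Hz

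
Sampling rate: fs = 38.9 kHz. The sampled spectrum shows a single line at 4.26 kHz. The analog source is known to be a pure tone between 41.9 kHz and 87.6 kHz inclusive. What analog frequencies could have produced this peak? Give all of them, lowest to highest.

43.16 kHz, 73.54 kHz, 82.06 kHz

Frequencies that alias to 4.26 kHz are k·fs ± 4.26 kHz for integer k ≥ 0.
k=0: 4.26 kHz.
k=1: 34.64 kHz, 43.16 kHz.
k=2: 73.54 kHz, 82.06 kHz.
k=3: 112.44 kHz, 120.96 kHz.
Within [41.9 kHz, 87.6 kHz]: 43.16 kHz, 73.54 kHz, 82.06 kHz.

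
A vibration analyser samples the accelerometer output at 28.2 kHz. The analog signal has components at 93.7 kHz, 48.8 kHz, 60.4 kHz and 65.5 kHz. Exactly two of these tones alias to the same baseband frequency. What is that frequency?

fs/2 = 14.1 kHz.
93.7 kHz mod fs = 9.1 kHz.
9.1 kHz ≤ fs/2 = 14.1 kHz, appears at 9.1 kHz.
48.8 kHz mod fs = 20.6 kHz.
20.6 kHz > fs/2 = 14.1 kHz, folds to fs − 20.6 kHz = 7.6 kHz.
60.4 kHz mod fs = 4 kHz.
4 kHz ≤ fs/2 = 14.1 kHz, appears at 4 kHz.
65.5 kHz mod fs = 9.1 kHz.
9.1 kHz ≤ fs/2 = 14.1 kHz, appears at 9.1 kHz.
65.5 kHz and 93.7 kHz both map to 9.1 kHz.

9.1 kHz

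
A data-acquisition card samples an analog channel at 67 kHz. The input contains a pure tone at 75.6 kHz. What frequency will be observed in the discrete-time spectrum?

75.6 kHz mod fs = 8.6 kHz.
8.6 kHz ≤ fs/2 = 33.5 kHz, appears at 8.6 kHz.

8.6 kHz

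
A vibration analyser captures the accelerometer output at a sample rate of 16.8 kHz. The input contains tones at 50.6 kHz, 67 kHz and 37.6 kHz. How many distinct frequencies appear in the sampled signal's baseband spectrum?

fs/2 = 8.4 kHz.
50.6 kHz mod fs = 0.2 kHz.
0.2 kHz ≤ fs/2 = 8.4 kHz, appears at 0.2 kHz.
67 kHz mod fs = 16.6 kHz.
16.6 kHz > fs/2 = 8.4 kHz, folds to fs − 16.6 kHz = 0.2 kHz.
37.6 kHz mod fs = 4 kHz.
4 kHz ≤ fs/2 = 8.4 kHz, appears at 4 kHz.
Distinct values: {0.2 kHz, 4 kHz} → 2.

2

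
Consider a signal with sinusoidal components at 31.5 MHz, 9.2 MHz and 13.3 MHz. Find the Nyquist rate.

63 MHz

Highest-frequency component: 31.5 MHz.
Nyquist rate = 2 × 31.5 MHz = 63 MHz.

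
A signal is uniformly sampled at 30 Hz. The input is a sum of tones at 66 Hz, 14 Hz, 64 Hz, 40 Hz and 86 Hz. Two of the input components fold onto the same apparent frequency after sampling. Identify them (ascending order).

fs/2 = 15 Hz.
66 Hz mod fs = 6 Hz.
6 Hz ≤ fs/2 = 15 Hz, appears at 6 Hz.
14 Hz ≤ fs/2 = 15 Hz, passes unchanged.
64 Hz mod fs = 4 Hz.
4 Hz ≤ fs/2 = 15 Hz, appears at 4 Hz.
40 Hz mod fs = 10 Hz.
10 Hz ≤ fs/2 = 15 Hz, appears at 10 Hz.
86 Hz mod fs = 26 Hz.
26 Hz > fs/2 = 15 Hz, folds to fs − 26 Hz = 4 Hz.
64 Hz and 86 Hz both map to 4 Hz.

64 Hz, 86 Hz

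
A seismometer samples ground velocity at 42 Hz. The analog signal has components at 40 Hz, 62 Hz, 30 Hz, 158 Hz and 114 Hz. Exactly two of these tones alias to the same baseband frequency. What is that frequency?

12 Hz

fs/2 = 21 Hz.
40 Hz > fs/2 = 21 Hz, folds to fs − 40 Hz = 2 Hz.
62 Hz mod fs = 20 Hz.
20 Hz ≤ fs/2 = 21 Hz, appears at 20 Hz.
30 Hz > fs/2 = 21 Hz, folds to fs − 30 Hz = 12 Hz.
158 Hz mod fs = 32 Hz.
32 Hz > fs/2 = 21 Hz, folds to fs − 32 Hz = 10 Hz.
114 Hz mod fs = 30 Hz.
30 Hz > fs/2 = 21 Hz, folds to fs − 30 Hz = 12 Hz.
30 Hz and 114 Hz both map to 12 Hz.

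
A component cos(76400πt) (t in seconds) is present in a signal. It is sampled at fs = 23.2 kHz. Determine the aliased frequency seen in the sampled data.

8.2 kHz

ω = 76400π rad/s → f = ω/(2π) = 38200 Hz = 38.2 kHz.
38.2 kHz mod fs = 15 kHz.
15 kHz > fs/2 = 11.6 kHz, folds to fs − 15 kHz = 8.2 kHz.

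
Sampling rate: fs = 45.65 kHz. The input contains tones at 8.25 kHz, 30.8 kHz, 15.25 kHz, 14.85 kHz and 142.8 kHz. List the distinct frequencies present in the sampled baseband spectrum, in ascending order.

fs/2 = 22.825 kHz.
8.25 kHz ≤ fs/2 = 22.825 kHz, passes unchanged.
30.8 kHz > fs/2 = 22.825 kHz, folds to fs − 30.8 kHz = 14.85 kHz.
15.25 kHz ≤ fs/2 = 22.825 kHz, passes unchanged.
14.85 kHz ≤ fs/2 = 22.825 kHz, passes unchanged.
142.8 kHz mod fs = 5.85 kHz.
5.85 kHz ≤ fs/2 = 22.825 kHz, appears at 5.85 kHz.
Distinct values: {5.85 kHz, 8.25 kHz, 14.85 kHz, 15.25 kHz}.

5.85 kHz, 8.25 kHz, 14.85 kHz, 15.25 kHz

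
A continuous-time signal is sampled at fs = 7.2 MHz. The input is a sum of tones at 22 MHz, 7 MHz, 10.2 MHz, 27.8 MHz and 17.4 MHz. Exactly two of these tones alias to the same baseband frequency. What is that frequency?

3 MHz

fs/2 = 3.6 MHz.
22 MHz mod fs = 0.4 MHz.
0.4 MHz ≤ fs/2 = 3.6 MHz, appears at 0.4 MHz.
7 MHz > fs/2 = 3.6 MHz, folds to fs − 7 MHz = 0.2 MHz.
10.2 MHz mod fs = 3 MHz.
3 MHz ≤ fs/2 = 3.6 MHz, appears at 3 MHz.
27.8 MHz mod fs = 6.2 MHz.
6.2 MHz > fs/2 = 3.6 MHz, folds to fs − 6.2 MHz = 1 MHz.
17.4 MHz mod fs = 3 MHz.
3 MHz ≤ fs/2 = 3.6 MHz, appears at 3 MHz.
10.2 MHz and 17.4 MHz both map to 3 MHz.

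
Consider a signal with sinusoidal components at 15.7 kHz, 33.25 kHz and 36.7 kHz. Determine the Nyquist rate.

Highest-frequency component: 36.7 kHz.
Nyquist rate = 2 × 36.7 kHz = 73.4 kHz.

73.4 kHz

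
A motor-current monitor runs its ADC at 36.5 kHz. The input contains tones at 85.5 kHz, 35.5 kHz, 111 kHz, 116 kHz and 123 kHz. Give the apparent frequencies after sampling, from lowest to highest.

fs/2 = 18.25 kHz.
85.5 kHz mod fs = 12.5 kHz.
12.5 kHz ≤ fs/2 = 18.25 kHz, appears at 12.5 kHz.
35.5 kHz > fs/2 = 18.25 kHz, folds to fs − 35.5 kHz = 1 kHz.
111 kHz mod fs = 1.5 kHz.
1.5 kHz ≤ fs/2 = 18.25 kHz, appears at 1.5 kHz.
116 kHz mod fs = 6.5 kHz.
6.5 kHz ≤ fs/2 = 18.25 kHz, appears at 6.5 kHz.
123 kHz mod fs = 13.5 kHz.
13.5 kHz ≤ fs/2 = 18.25 kHz, appears at 13.5 kHz.
Distinct values: {1 kHz, 1.5 kHz, 6.5 kHz, 12.5 kHz, 13.5 kHz}.

1 kHz, 1.5 kHz, 6.5 kHz, 12.5 kHz, 13.5 kHz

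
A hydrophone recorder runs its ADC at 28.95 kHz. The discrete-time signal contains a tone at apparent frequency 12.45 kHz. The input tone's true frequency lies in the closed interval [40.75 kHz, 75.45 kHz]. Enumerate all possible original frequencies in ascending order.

Frequencies that alias to 12.45 kHz are k·fs ± 12.45 kHz for integer k ≥ 0.
k=0: 12.45 kHz.
k=1: 16.5 kHz, 41.4 kHz.
k=2: 45.45 kHz, 70.35 kHz.
k=3: 74.4 kHz, 99.3 kHz.
k=4: 103.35 kHz, 128.25 kHz.
Within [40.75 kHz, 75.45 kHz]: 41.4 kHz, 45.45 kHz, 70.35 kHz, 74.4 kHz.

41.4 kHz, 45.45 kHz, 70.35 kHz, 74.4 kHz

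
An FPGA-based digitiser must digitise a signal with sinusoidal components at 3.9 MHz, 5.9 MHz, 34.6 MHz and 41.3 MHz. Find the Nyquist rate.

Highest-frequency component: 41.3 MHz.
Nyquist rate = 2 × 41.3 MHz = 82.6 MHz.

82.6 MHz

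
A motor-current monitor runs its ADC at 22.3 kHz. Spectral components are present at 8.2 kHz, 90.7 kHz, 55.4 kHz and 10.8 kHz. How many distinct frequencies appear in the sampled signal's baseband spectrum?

3

fs/2 = 11.15 kHz.
8.2 kHz ≤ fs/2 = 11.15 kHz, passes unchanged.
90.7 kHz mod fs = 1.5 kHz.
1.5 kHz ≤ fs/2 = 11.15 kHz, appears at 1.5 kHz.
55.4 kHz mod fs = 10.8 kHz.
10.8 kHz ≤ fs/2 = 11.15 kHz, appears at 10.8 kHz.
10.8 kHz ≤ fs/2 = 11.15 kHz, passes unchanged.
Distinct values: {1.5 kHz, 8.2 kHz, 10.8 kHz} → 3.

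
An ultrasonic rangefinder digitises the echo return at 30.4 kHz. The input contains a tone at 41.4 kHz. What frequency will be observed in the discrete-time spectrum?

11 kHz

41.4 kHz mod fs = 11 kHz.
11 kHz ≤ fs/2 = 15.2 kHz, appears at 11 kHz.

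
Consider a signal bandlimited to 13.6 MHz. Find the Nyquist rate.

27.2 MHz

Nyquist rate = 2 × 13.6 MHz = 27.2 MHz.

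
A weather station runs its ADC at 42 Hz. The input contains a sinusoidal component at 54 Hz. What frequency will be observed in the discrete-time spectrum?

12 Hz

54 Hz mod fs = 12 Hz.
12 Hz ≤ fs/2 = 21 Hz, appears at 12 Hz.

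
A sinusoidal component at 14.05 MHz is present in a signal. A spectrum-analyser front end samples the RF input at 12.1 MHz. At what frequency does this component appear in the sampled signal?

1.95 MHz

14.05 MHz mod fs = 1.95 MHz.
1.95 MHz ≤ fs/2 = 6.05 MHz, appears at 1.95 MHz.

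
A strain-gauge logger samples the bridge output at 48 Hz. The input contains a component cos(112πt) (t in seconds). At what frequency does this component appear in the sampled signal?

8 Hz

ω = 112π rad/s → f = ω/(2π) = 56 Hz.
56 Hz mod fs = 8 Hz.
8 Hz ≤ fs/2 = 24 Hz, appears at 8 Hz.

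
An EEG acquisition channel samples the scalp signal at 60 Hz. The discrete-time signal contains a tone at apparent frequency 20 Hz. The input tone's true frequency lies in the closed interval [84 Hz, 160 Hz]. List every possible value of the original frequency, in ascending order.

100 Hz, 140 Hz, 160 Hz

Frequencies that alias to 20 Hz are k·fs ± 20 Hz for integer k ≥ 0.
k=0: 20 Hz.
k=1: 40 Hz, 80 Hz.
k=2: 100 Hz, 140 Hz.
k=3: 160 Hz, 200 Hz.
k=4: 220 Hz, 260 Hz.
Within [84 Hz, 160 Hz]: 100 Hz, 140 Hz, 160 Hz.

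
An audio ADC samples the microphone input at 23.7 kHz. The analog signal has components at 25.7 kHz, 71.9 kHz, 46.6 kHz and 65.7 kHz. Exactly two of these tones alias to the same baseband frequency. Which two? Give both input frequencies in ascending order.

46.6 kHz, 71.9 kHz

fs/2 = 11.85 kHz.
25.7 kHz mod fs = 2 kHz.
2 kHz ≤ fs/2 = 11.85 kHz, appears at 2 kHz.
71.9 kHz mod fs = 0.8 kHz.
0.8 kHz ≤ fs/2 = 11.85 kHz, appears at 0.8 kHz.
46.6 kHz mod fs = 22.9 kHz.
22.9 kHz > fs/2 = 11.85 kHz, folds to fs − 22.9 kHz = 0.8 kHz.
65.7 kHz mod fs = 18.3 kHz.
18.3 kHz > fs/2 = 11.85 kHz, folds to fs − 18.3 kHz = 5.4 kHz.
46.6 kHz and 71.9 kHz both map to 0.8 kHz.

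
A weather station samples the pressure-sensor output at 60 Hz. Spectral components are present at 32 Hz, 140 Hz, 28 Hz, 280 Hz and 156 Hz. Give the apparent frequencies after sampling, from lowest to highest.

20 Hz, 24 Hz, 28 Hz

fs/2 = 30 Hz.
32 Hz > fs/2 = 30 Hz, folds to fs − 32 Hz = 28 Hz.
140 Hz mod fs = 20 Hz.
20 Hz ≤ fs/2 = 30 Hz, appears at 20 Hz.
28 Hz ≤ fs/2 = 30 Hz, passes unchanged.
280 Hz mod fs = 40 Hz.
40 Hz > fs/2 = 30 Hz, folds to fs − 40 Hz = 20 Hz.
156 Hz mod fs = 36 Hz.
36 Hz > fs/2 = 30 Hz, folds to fs − 36 Hz = 24 Hz.
Distinct values: {20 Hz, 24 Hz, 28 Hz}.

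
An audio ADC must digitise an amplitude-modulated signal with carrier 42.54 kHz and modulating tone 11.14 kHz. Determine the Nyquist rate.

AM sidebands sit at fc ± fm = 31.4 kHz and 53.68 kHz.
Highest-frequency component: 53.68 kHz.
Nyquist rate = 2 × 53.68 kHz = 107.36 kHz.

107.36 kHz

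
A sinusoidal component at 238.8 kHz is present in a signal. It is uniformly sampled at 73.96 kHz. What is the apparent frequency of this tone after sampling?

16.92 kHz

238.8 kHz mod fs = 16.92 kHz.
16.92 kHz ≤ fs/2 = 36.98 kHz, appears at 16.92 kHz.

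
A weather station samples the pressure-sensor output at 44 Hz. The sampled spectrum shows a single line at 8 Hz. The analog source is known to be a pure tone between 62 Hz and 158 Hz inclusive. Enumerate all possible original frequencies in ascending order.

Frequencies that alias to 8 Hz are k·fs ± 8 Hz for integer k ≥ 0.
k=0: 8 Hz.
k=1: 36 Hz, 52 Hz.
k=2: 80 Hz, 96 Hz.
k=3: 124 Hz, 140 Hz.
k=4: 168 Hz, 184 Hz.
Within [62 Hz, 158 Hz]: 80 Hz, 96 Hz, 124 Hz, 140 Hz.

80 Hz, 96 Hz, 124 Hz, 140 Hz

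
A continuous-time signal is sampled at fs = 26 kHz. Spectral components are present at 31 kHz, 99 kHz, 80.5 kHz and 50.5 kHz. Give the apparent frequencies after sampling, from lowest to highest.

fs/2 = 13 kHz.
31 kHz mod fs = 5 kHz.
5 kHz ≤ fs/2 = 13 kHz, appears at 5 kHz.
99 kHz mod fs = 21 kHz.
21 kHz > fs/2 = 13 kHz, folds to fs − 21 kHz = 5 kHz.
80.5 kHz mod fs = 2.5 kHz.
2.5 kHz ≤ fs/2 = 13 kHz, appears at 2.5 kHz.
50.5 kHz mod fs = 24.5 kHz.
24.5 kHz > fs/2 = 13 kHz, folds to fs − 24.5 kHz = 1.5 kHz.
Distinct values: {1.5 kHz, 2.5 kHz, 5 kHz}.

1.5 kHz, 2.5 kHz, 5 kHz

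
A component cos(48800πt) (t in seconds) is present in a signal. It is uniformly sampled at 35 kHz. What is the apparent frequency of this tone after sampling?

10.6 kHz

ω = 48800π rad/s → f = ω/(2π) = 24400 Hz = 24.4 kHz.
24.4 kHz > fs/2 = 17.5 kHz, folds to fs − 24.4 kHz = 10.6 kHz.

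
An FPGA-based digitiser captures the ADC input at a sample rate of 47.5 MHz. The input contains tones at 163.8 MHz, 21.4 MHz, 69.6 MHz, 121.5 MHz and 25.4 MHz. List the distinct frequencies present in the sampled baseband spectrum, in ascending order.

21 MHz, 21.3 MHz, 21.4 MHz, 22.1 MHz

fs/2 = 23.75 MHz.
163.8 MHz mod fs = 21.3 MHz.
21.3 MHz ≤ fs/2 = 23.75 MHz, appears at 21.3 MHz.
21.4 MHz ≤ fs/2 = 23.75 MHz, passes unchanged.
69.6 MHz mod fs = 22.1 MHz.
22.1 MHz ≤ fs/2 = 23.75 MHz, appears at 22.1 MHz.
121.5 MHz mod fs = 26.5 MHz.
26.5 MHz > fs/2 = 23.75 MHz, folds to fs − 26.5 MHz = 21 MHz.
25.4 MHz > fs/2 = 23.75 MHz, folds to fs − 25.4 MHz = 22.1 MHz.
Distinct values: {21 MHz, 21.3 MHz, 21.4 MHz, 22.1 MHz}.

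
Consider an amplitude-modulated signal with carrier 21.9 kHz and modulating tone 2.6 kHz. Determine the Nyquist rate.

AM sidebands sit at fc ± fm = 19.3 kHz and 24.5 kHz.
Highest-frequency component: 24.5 kHz.
Nyquist rate = 2 × 24.5 kHz = 49 kHz.

49 kHz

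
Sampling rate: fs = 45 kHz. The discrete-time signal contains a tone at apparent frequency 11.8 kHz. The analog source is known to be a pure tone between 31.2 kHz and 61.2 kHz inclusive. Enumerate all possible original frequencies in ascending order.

33.2 kHz, 56.8 kHz

Frequencies that alias to 11.8 kHz are k·fs ± 11.8 kHz for integer k ≥ 0.
k=0: 11.8 kHz.
k=1: 33.2 kHz, 56.8 kHz.
k=2: 78.2 kHz, 101.8 kHz.
Within [31.2 kHz, 61.2 kHz]: 33.2 kHz, 56.8 kHz.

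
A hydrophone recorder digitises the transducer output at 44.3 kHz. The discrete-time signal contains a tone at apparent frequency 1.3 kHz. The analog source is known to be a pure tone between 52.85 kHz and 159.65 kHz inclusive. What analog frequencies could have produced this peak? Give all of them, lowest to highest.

87.3 kHz, 89.9 kHz, 131.6 kHz, 134.2 kHz

Frequencies that alias to 1.3 kHz are k·fs ± 1.3 kHz for integer k ≥ 0.
k=0: 1.3 kHz.
k=1: 43 kHz, 45.6 kHz.
k=2: 87.3 kHz, 89.9 kHz.
k=3: 131.6 kHz, 134.2 kHz.
k=4: 175.9 kHz, 178.5 kHz.
Within [52.85 kHz, 159.65 kHz]: 87.3 kHz, 89.9 kHz, 131.6 kHz, 134.2 kHz.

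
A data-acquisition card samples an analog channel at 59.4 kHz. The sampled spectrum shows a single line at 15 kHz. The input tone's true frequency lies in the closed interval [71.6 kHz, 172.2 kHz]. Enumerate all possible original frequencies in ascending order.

Frequencies that alias to 15 kHz are k·fs ± 15 kHz for integer k ≥ 0.
k=0: 15 kHz.
k=1: 44.4 kHz, 74.4 kHz.
k=2: 103.8 kHz, 133.8 kHz.
k=3: 163.2 kHz, 193.2 kHz.
k=4: 222.6 kHz, 252.6 kHz.
Within [71.6 kHz, 172.2 kHz]: 74.4 kHz, 103.8 kHz, 133.8 kHz, 163.2 kHz.

74.4 kHz, 103.8 kHz, 133.8 kHz, 163.2 kHz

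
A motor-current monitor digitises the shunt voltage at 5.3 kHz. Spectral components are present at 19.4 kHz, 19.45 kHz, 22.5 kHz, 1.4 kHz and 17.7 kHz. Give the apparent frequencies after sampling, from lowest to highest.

fs/2 = 2.65 kHz.
19.4 kHz mod fs = 3.5 kHz.
3.5 kHz > fs/2 = 2.65 kHz, folds to fs − 3.5 kHz = 1.8 kHz.
19.45 kHz mod fs = 3.55 kHz.
3.55 kHz > fs/2 = 2.65 kHz, folds to fs − 3.55 kHz = 1.75 kHz.
22.5 kHz mod fs = 1.3 kHz.
1.3 kHz ≤ fs/2 = 2.65 kHz, appears at 1.3 kHz.
1.4 kHz ≤ fs/2 = 2.65 kHz, passes unchanged.
17.7 kHz mod fs = 1.8 kHz.
1.8 kHz ≤ fs/2 = 2.65 kHz, appears at 1.8 kHz.
Distinct values: {1.3 kHz, 1.4 kHz, 1.75 kHz, 1.8 kHz}.

1.3 kHz, 1.4 kHz, 1.75 kHz, 1.8 kHz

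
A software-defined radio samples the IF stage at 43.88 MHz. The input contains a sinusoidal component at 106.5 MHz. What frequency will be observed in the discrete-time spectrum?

18.74 MHz

106.5 MHz mod fs = 18.74 MHz.
18.74 MHz ≤ fs/2 = 21.94 MHz, appears at 18.74 MHz.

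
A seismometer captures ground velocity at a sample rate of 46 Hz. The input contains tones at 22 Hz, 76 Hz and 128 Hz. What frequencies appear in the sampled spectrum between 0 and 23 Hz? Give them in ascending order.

10 Hz, 16 Hz, 22 Hz

fs/2 = 23 Hz.
22 Hz ≤ fs/2 = 23 Hz, passes unchanged.
76 Hz mod fs = 30 Hz.
30 Hz > fs/2 = 23 Hz, folds to fs − 30 Hz = 16 Hz.
128 Hz mod fs = 36 Hz.
36 Hz > fs/2 = 23 Hz, folds to fs − 36 Hz = 10 Hz.
Distinct values: {10 Hz, 16 Hz, 22 Hz}.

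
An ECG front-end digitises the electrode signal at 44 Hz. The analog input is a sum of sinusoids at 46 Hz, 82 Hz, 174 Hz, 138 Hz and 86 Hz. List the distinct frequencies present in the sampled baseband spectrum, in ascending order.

fs/2 = 22 Hz.
46 Hz mod fs = 2 Hz.
2 Hz ≤ fs/2 = 22 Hz, appears at 2 Hz.
82 Hz mod fs = 38 Hz.
38 Hz > fs/2 = 22 Hz, folds to fs − 38 Hz = 6 Hz.
174 Hz mod fs = 42 Hz.
42 Hz > fs/2 = 22 Hz, folds to fs − 42 Hz = 2 Hz.
138 Hz mod fs = 6 Hz.
6 Hz ≤ fs/2 = 22 Hz, appears at 6 Hz.
86 Hz mod fs = 42 Hz.
42 Hz > fs/2 = 22 Hz, folds to fs − 42 Hz = 2 Hz.
Distinct values: {2 Hz, 6 Hz}.

2 Hz, 6 Hz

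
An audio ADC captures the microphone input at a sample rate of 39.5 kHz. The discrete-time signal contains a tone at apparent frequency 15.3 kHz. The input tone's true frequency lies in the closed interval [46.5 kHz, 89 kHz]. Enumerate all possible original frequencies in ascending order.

Frequencies that alias to 15.3 kHz are k·fs ± 15.3 kHz for integer k ≥ 0.
k=0: 15.3 kHz.
k=1: 24.2 kHz, 54.8 kHz.
k=2: 63.7 kHz, 94.3 kHz.
k=3: 103.2 kHz, 133.8 kHz.
Within [46.5 kHz, 89 kHz]: 54.8 kHz, 63.7 kHz.

54.8 kHz, 63.7 kHz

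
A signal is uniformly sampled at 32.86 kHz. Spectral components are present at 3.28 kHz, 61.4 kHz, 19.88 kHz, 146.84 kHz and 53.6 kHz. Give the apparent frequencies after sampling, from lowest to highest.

3.28 kHz, 4.32 kHz, 12.12 kHz, 12.98 kHz, 15.4 kHz

fs/2 = 16.43 kHz.
3.28 kHz ≤ fs/2 = 16.43 kHz, passes unchanged.
61.4 kHz mod fs = 28.54 kHz.
28.54 kHz > fs/2 = 16.43 kHz, folds to fs − 28.54 kHz = 4.32 kHz.
19.88 kHz > fs/2 = 16.43 kHz, folds to fs − 19.88 kHz = 12.98 kHz.
146.84 kHz mod fs = 15.4 kHz.
15.4 kHz ≤ fs/2 = 16.43 kHz, appears at 15.4 kHz.
53.6 kHz mod fs = 20.74 kHz.
20.74 kHz > fs/2 = 16.43 kHz, folds to fs − 20.74 kHz = 12.12 kHz.
Distinct values: {3.28 kHz, 4.32 kHz, 12.12 kHz, 12.98 kHz, 15.4 kHz}.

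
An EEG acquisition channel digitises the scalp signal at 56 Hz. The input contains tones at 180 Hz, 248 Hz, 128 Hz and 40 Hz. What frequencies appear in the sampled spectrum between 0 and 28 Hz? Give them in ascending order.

12 Hz, 16 Hz, 24 Hz

fs/2 = 28 Hz.
180 Hz mod fs = 12 Hz.
12 Hz ≤ fs/2 = 28 Hz, appears at 12 Hz.
248 Hz mod fs = 24 Hz.
24 Hz ≤ fs/2 = 28 Hz, appears at 24 Hz.
128 Hz mod fs = 16 Hz.
16 Hz ≤ fs/2 = 28 Hz, appears at 16 Hz.
40 Hz > fs/2 = 28 Hz, folds to fs − 40 Hz = 16 Hz.
Distinct values: {12 Hz, 16 Hz, 24 Hz}.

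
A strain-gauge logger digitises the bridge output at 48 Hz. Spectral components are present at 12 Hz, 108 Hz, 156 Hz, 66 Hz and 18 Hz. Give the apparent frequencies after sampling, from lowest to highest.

fs/2 = 24 Hz.
12 Hz ≤ fs/2 = 24 Hz, passes unchanged.
108 Hz mod fs = 12 Hz.
12 Hz ≤ fs/2 = 24 Hz, appears at 12 Hz.
156 Hz mod fs = 12 Hz.
12 Hz ≤ fs/2 = 24 Hz, appears at 12 Hz.
66 Hz mod fs = 18 Hz.
18 Hz ≤ fs/2 = 24 Hz, appears at 18 Hz.
18 Hz ≤ fs/2 = 24 Hz, passes unchanged.
Distinct values: {12 Hz, 18 Hz}.

12 Hz, 18 Hz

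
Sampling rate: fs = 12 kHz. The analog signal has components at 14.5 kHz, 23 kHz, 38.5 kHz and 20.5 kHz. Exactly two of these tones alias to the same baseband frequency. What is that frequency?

fs/2 = 6 kHz.
14.5 kHz mod fs = 2.5 kHz.
2.5 kHz ≤ fs/2 = 6 kHz, appears at 2.5 kHz.
23 kHz mod fs = 11 kHz.
11 kHz > fs/2 = 6 kHz, folds to fs − 11 kHz = 1 kHz.
38.5 kHz mod fs = 2.5 kHz.
2.5 kHz ≤ fs/2 = 6 kHz, appears at 2.5 kHz.
20.5 kHz mod fs = 8.5 kHz.
8.5 kHz > fs/2 = 6 kHz, folds to fs − 8.5 kHz = 3.5 kHz.
14.5 kHz and 38.5 kHz both map to 2.5 kHz.

2.5 kHz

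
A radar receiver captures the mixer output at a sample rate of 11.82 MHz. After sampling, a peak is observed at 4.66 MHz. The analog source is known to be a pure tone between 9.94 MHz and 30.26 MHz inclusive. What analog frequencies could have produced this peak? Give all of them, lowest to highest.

Frequencies that alias to 4.66 MHz are k·fs ± 4.66 MHz for integer k ≥ 0.
k=0: 4.66 MHz.
k=1: 7.16 MHz, 16.48 MHz.
k=2: 18.98 MHz, 28.3 MHz.
k=3: 30.8 MHz, 40.12 MHz.
Within [9.94 MHz, 30.26 MHz]: 16.48 MHz, 18.98 MHz, 28.3 MHz.

16.48 MHz, 18.98 MHz, 28.3 MHz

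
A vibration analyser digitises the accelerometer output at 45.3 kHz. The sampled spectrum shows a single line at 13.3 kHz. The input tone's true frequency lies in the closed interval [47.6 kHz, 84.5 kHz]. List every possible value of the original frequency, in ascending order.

58.6 kHz, 77.3 kHz

Frequencies that alias to 13.3 kHz are k·fs ± 13.3 kHz for integer k ≥ 0.
k=0: 13.3 kHz.
k=1: 32 kHz, 58.6 kHz.
k=2: 77.3 kHz, 103.9 kHz.
k=3: 122.6 kHz, 149.2 kHz.
Within [47.6 kHz, 84.5 kHz]: 58.6 kHz, 77.3 kHz.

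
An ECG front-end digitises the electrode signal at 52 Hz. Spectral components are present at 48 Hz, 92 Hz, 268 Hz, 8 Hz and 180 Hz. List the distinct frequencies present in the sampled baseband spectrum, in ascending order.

fs/2 = 26 Hz.
48 Hz > fs/2 = 26 Hz, folds to fs − 48 Hz = 4 Hz.
92 Hz mod fs = 40 Hz.
40 Hz > fs/2 = 26 Hz, folds to fs − 40 Hz = 12 Hz.
268 Hz mod fs = 8 Hz.
8 Hz ≤ fs/2 = 26 Hz, appears at 8 Hz.
8 Hz ≤ fs/2 = 26 Hz, passes unchanged.
180 Hz mod fs = 24 Hz.
24 Hz ≤ fs/2 = 26 Hz, appears at 24 Hz.
Distinct values: {4 Hz, 8 Hz, 12 Hz, 24 Hz}.

4 Hz, 8 Hz, 12 Hz, 24 Hz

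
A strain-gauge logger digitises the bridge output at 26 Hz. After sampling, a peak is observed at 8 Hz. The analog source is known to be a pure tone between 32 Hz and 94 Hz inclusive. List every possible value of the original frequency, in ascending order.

34 Hz, 44 Hz, 60 Hz, 70 Hz, 86 Hz

Frequencies that alias to 8 Hz are k·fs ± 8 Hz for integer k ≥ 0.
k=0: 8 Hz.
k=1: 18 Hz, 34 Hz.
k=2: 44 Hz, 60 Hz.
k=3: 70 Hz, 86 Hz.
k=4: 96 Hz, 112 Hz.
Within [32 Hz, 94 Hz]: 34 Hz, 44 Hz, 60 Hz, 70 Hz, 86 Hz.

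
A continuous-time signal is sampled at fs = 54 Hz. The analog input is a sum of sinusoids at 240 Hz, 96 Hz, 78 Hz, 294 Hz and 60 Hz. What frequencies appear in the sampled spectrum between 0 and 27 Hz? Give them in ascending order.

fs/2 = 27 Hz.
240 Hz mod fs = 24 Hz.
24 Hz ≤ fs/2 = 27 Hz, appears at 24 Hz.
96 Hz mod fs = 42 Hz.
42 Hz > fs/2 = 27 Hz, folds to fs − 42 Hz = 12 Hz.
78 Hz mod fs = 24 Hz.
24 Hz ≤ fs/2 = 27 Hz, appears at 24 Hz.
294 Hz mod fs = 24 Hz.
24 Hz ≤ fs/2 = 27 Hz, appears at 24 Hz.
60 Hz mod fs = 6 Hz.
6 Hz ≤ fs/2 = 27 Hz, appears at 6 Hz.
Distinct values: {6 Hz, 12 Hz, 24 Hz}.

6 Hz, 12 Hz, 24 Hz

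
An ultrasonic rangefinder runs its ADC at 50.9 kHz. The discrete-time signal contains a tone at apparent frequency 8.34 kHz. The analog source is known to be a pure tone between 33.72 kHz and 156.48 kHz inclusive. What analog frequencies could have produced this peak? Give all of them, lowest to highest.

42.56 kHz, 59.24 kHz, 93.46 kHz, 110.14 kHz, 144.36 kHz

Frequencies that alias to 8.34 kHz are k·fs ± 8.34 kHz for integer k ≥ 0.
k=0: 8.34 kHz.
k=1: 42.56 kHz, 59.24 kHz.
k=2: 93.46 kHz, 110.14 kHz.
k=3: 144.36 kHz, 161.04 kHz.
k=4: 195.26 kHz, 211.94 kHz.
Within [33.72 kHz, 156.48 kHz]: 42.56 kHz, 59.24 kHz, 93.46 kHz, 110.14 kHz, 144.36 kHz.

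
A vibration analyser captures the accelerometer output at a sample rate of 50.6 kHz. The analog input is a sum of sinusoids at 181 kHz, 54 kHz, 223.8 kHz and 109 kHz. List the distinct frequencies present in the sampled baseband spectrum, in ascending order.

fs/2 = 25.3 kHz.
181 kHz mod fs = 29.2 kHz.
29.2 kHz > fs/2 = 25.3 kHz, folds to fs − 29.2 kHz = 21.4 kHz.
54 kHz mod fs = 3.4 kHz.
3.4 kHz ≤ fs/2 = 25.3 kHz, appears at 3.4 kHz.
223.8 kHz mod fs = 21.4 kHz.
21.4 kHz ≤ fs/2 = 25.3 kHz, appears at 21.4 kHz.
109 kHz mod fs = 7.8 kHz.
7.8 kHz ≤ fs/2 = 25.3 kHz, appears at 7.8 kHz.
Distinct values: {3.4 kHz, 7.8 kHz, 21.4 kHz}.

3.4 kHz, 7.8 kHz, 21.4 kHz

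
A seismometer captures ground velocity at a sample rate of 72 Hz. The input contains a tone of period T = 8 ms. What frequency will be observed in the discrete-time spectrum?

T = 8 ms → f = 1/T = 125 Hz.
125 Hz mod fs = 53 Hz.
53 Hz > fs/2 = 36 Hz, folds to fs − 53 Hz = 19 Hz.

19 Hz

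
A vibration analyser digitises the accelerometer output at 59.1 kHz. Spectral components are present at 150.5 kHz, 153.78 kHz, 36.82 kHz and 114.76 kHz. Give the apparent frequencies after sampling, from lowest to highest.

3.44 kHz, 22.28 kHz, 23.52 kHz, 26.8 kHz

fs/2 = 29.55 kHz.
150.5 kHz mod fs = 32.3 kHz.
32.3 kHz > fs/2 = 29.55 kHz, folds to fs − 32.3 kHz = 26.8 kHz.
153.78 kHz mod fs = 35.58 kHz.
35.58 kHz > fs/2 = 29.55 kHz, folds to fs − 35.58 kHz = 23.52 kHz.
36.82 kHz > fs/2 = 29.55 kHz, folds to fs − 36.82 kHz = 22.28 kHz.
114.76 kHz mod fs = 55.66 kHz.
55.66 kHz > fs/2 = 29.55 kHz, folds to fs − 55.66 kHz = 3.44 kHz.
Distinct values: {3.44 kHz, 22.28 kHz, 23.52 kHz, 26.8 kHz}.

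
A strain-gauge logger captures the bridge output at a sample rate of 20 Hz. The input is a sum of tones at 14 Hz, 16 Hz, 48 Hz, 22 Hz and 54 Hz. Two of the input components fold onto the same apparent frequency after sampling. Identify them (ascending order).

fs/2 = 10 Hz.
14 Hz > fs/2 = 10 Hz, folds to fs − 14 Hz = 6 Hz.
16 Hz > fs/2 = 10 Hz, folds to fs − 16 Hz = 4 Hz.
48 Hz mod fs = 8 Hz.
8 Hz ≤ fs/2 = 10 Hz, appears at 8 Hz.
22 Hz mod fs = 2 Hz.
2 Hz ≤ fs/2 = 10 Hz, appears at 2 Hz.
54 Hz mod fs = 14 Hz.
14 Hz > fs/2 = 10 Hz, folds to fs − 14 Hz = 6 Hz.
14 Hz and 54 Hz both map to 6 Hz.

14 Hz, 54 Hz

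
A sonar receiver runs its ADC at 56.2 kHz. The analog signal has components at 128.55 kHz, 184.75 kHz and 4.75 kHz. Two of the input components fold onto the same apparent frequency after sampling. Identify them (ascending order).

128.55 kHz, 184.75 kHz

fs/2 = 28.1 kHz.
128.55 kHz mod fs = 16.15 kHz.
16.15 kHz ≤ fs/2 = 28.1 kHz, appears at 16.15 kHz.
184.75 kHz mod fs = 16.15 kHz.
16.15 kHz ≤ fs/2 = 28.1 kHz, appears at 16.15 kHz.
4.75 kHz ≤ fs/2 = 28.1 kHz, passes unchanged.
128.55 kHz and 184.75 kHz both map to 16.15 kHz.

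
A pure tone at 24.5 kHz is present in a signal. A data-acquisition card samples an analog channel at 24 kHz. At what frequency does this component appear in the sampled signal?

24.5 kHz mod fs = 0.5 kHz.
0.5 kHz ≤ fs/2 = 12 kHz, appears at 0.5 kHz.

0.5 kHz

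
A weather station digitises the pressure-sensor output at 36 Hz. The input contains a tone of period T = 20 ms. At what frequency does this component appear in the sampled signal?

14 Hz

T = 20 ms → f = 1/T = 50 Hz.
50 Hz mod fs = 14 Hz.
14 Hz ≤ fs/2 = 18 Hz, appears at 14 Hz.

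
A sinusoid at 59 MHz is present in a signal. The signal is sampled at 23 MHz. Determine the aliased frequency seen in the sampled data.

10 MHz

59 MHz mod fs = 13 MHz.
13 MHz > fs/2 = 11.5 MHz, folds to fs − 13 MHz = 10 MHz.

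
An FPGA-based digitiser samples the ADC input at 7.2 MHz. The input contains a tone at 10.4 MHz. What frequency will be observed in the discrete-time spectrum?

3.2 MHz

10.4 MHz mod fs = 3.2 MHz.
3.2 MHz ≤ fs/2 = 3.6 MHz, appears at 3.2 MHz.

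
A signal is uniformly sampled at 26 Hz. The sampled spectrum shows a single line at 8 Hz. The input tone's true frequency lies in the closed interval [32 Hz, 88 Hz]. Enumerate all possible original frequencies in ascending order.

Frequencies that alias to 8 Hz are k·fs ± 8 Hz for integer k ≥ 0.
k=0: 8 Hz.
k=1: 18 Hz, 34 Hz.
k=2: 44 Hz, 60 Hz.
k=3: 70 Hz, 86 Hz.
k=4: 96 Hz, 112 Hz.
Within [32 Hz, 88 Hz]: 34 Hz, 44 Hz, 60 Hz, 70 Hz, 86 Hz.

34 Hz, 44 Hz, 60 Hz, 70 Hz, 86 Hz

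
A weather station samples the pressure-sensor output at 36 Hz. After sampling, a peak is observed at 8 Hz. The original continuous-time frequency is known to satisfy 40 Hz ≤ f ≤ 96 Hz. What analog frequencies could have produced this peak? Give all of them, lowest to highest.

Frequencies that alias to 8 Hz are k·fs ± 8 Hz for integer k ≥ 0.
k=0: 8 Hz.
k=1: 28 Hz, 44 Hz.
k=2: 64 Hz, 80 Hz.
k=3: 100 Hz, 116 Hz.
Within [40 Hz, 96 Hz]: 44 Hz, 64 Hz, 80 Hz.

44 Hz, 64 Hz, 80 Hz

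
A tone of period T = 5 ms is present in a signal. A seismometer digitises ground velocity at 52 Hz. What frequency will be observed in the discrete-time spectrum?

8 Hz

T = 5 ms → f = 1/T = 200 Hz.
200 Hz mod fs = 44 Hz.
44 Hz > fs/2 = 26 Hz, folds to fs − 44 Hz = 8 Hz.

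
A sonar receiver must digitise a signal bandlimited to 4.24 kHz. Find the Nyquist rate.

8.48 kHz

Nyquist rate = 2 × 4.24 kHz = 8.48 kHz.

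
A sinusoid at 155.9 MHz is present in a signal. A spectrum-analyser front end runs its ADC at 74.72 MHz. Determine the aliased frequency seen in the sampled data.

155.9 MHz mod fs = 6.46 MHz.
6.46 MHz ≤ fs/2 = 37.36 MHz, appears at 6.46 MHz.

6.46 MHz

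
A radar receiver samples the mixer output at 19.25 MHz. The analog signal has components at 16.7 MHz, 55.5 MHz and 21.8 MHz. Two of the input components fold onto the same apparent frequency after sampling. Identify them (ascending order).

fs/2 = 9.625 MHz.
16.7 MHz > fs/2 = 9.625 MHz, folds to fs − 16.7 MHz = 2.55 MHz.
55.5 MHz mod fs = 17 MHz.
17 MHz > fs/2 = 9.625 MHz, folds to fs − 17 MHz = 2.25 MHz.
21.8 MHz mod fs = 2.55 MHz.
2.55 MHz ≤ fs/2 = 9.625 MHz, appears at 2.55 MHz.
16.7 MHz and 21.8 MHz both map to 2.55 MHz.

16.7 MHz, 21.8 MHz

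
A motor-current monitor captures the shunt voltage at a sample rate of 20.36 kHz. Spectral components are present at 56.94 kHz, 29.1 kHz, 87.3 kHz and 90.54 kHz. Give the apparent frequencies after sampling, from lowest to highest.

4.14 kHz, 5.86 kHz, 8.74 kHz, 9.1 kHz

fs/2 = 10.18 kHz.
56.94 kHz mod fs = 16.22 kHz.
16.22 kHz > fs/2 = 10.18 kHz, folds to fs − 16.22 kHz = 4.14 kHz.
29.1 kHz mod fs = 8.74 kHz.
8.74 kHz ≤ fs/2 = 10.18 kHz, appears at 8.74 kHz.
87.3 kHz mod fs = 5.86 kHz.
5.86 kHz ≤ fs/2 = 10.18 kHz, appears at 5.86 kHz.
90.54 kHz mod fs = 9.1 kHz.
9.1 kHz ≤ fs/2 = 10.18 kHz, appears at 9.1 kHz.
Distinct values: {4.14 kHz, 5.86 kHz, 8.74 kHz, 9.1 kHz}.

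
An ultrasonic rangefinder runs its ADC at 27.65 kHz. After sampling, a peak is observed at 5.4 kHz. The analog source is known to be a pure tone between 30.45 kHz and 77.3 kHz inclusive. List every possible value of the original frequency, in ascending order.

33.05 kHz, 49.9 kHz, 60.7 kHz

Frequencies that alias to 5.4 kHz are k·fs ± 5.4 kHz for integer k ≥ 0.
k=0: 5.4 kHz.
k=1: 22.25 kHz, 33.05 kHz.
k=2: 49.9 kHz, 60.7 kHz.
k=3: 77.55 kHz, 88.35 kHz.
Within [30.45 kHz, 77.3 kHz]: 33.05 kHz, 49.9 kHz, 60.7 kHz.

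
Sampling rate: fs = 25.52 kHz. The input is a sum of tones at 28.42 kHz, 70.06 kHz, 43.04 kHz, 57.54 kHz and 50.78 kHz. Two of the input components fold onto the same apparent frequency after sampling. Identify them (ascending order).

57.54 kHz, 70.06 kHz

fs/2 = 12.76 kHz.
28.42 kHz mod fs = 2.9 kHz.
2.9 kHz ≤ fs/2 = 12.76 kHz, appears at 2.9 kHz.
70.06 kHz mod fs = 19.02 kHz.
19.02 kHz > fs/2 = 12.76 kHz, folds to fs − 19.02 kHz = 6.5 kHz.
43.04 kHz mod fs = 17.52 kHz.
17.52 kHz > fs/2 = 12.76 kHz, folds to fs − 17.52 kHz = 8 kHz.
57.54 kHz mod fs = 6.5 kHz.
6.5 kHz ≤ fs/2 = 12.76 kHz, appears at 6.5 kHz.
50.78 kHz mod fs = 25.26 kHz.
25.26 kHz > fs/2 = 12.76 kHz, folds to fs − 25.26 kHz = 0.26 kHz.
57.54 kHz and 70.06 kHz both map to 6.5 kHz.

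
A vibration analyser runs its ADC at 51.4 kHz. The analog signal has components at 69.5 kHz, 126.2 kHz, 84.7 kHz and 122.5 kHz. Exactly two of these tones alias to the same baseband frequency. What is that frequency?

18.1 kHz

fs/2 = 25.7 kHz.
69.5 kHz mod fs = 18.1 kHz.
18.1 kHz ≤ fs/2 = 25.7 kHz, appears at 18.1 kHz.
126.2 kHz mod fs = 23.4 kHz.
23.4 kHz ≤ fs/2 = 25.7 kHz, appears at 23.4 kHz.
84.7 kHz mod fs = 33.3 kHz.
33.3 kHz > fs/2 = 25.7 kHz, folds to fs − 33.3 kHz = 18.1 kHz.
122.5 kHz mod fs = 19.7 kHz.
19.7 kHz ≤ fs/2 = 25.7 kHz, appears at 19.7 kHz.
69.5 kHz and 84.7 kHz both map to 18.1 kHz.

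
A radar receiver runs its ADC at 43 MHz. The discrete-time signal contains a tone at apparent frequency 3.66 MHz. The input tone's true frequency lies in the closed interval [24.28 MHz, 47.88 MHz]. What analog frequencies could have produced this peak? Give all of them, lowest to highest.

Frequencies that alias to 3.66 MHz are k·fs ± 3.66 MHz for integer k ≥ 0.
k=0: 3.66 MHz.
k=1: 39.34 MHz, 46.66 MHz.
k=2: 82.34 MHz, 89.66 MHz.
Within [24.28 MHz, 47.88 MHz]: 39.34 MHz, 46.66 MHz.

39.34 MHz, 46.66 MHz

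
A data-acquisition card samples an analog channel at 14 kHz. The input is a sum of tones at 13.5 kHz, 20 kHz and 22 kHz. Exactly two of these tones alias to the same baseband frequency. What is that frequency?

6 kHz

fs/2 = 7 kHz.
13.5 kHz > fs/2 = 7 kHz, folds to fs − 13.5 kHz = 0.5 kHz.
20 kHz mod fs = 6 kHz.
6 kHz ≤ fs/2 = 7 kHz, appears at 6 kHz.
22 kHz mod fs = 8 kHz.
8 kHz > fs/2 = 7 kHz, folds to fs − 8 kHz = 6 kHz.
20 kHz and 22 kHz both map to 6 kHz.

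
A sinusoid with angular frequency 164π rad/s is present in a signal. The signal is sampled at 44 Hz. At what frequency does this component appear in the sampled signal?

6 Hz

ω = 164π rad/s → f = ω/(2π) = 82 Hz.
82 Hz mod fs = 38 Hz.
38 Hz > fs/2 = 22 Hz, folds to fs − 38 Hz = 6 Hz.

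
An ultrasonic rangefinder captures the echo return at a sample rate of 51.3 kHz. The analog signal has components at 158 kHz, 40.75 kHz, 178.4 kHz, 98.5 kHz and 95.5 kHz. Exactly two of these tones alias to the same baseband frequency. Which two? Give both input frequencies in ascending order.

fs/2 = 25.65 kHz.
158 kHz mod fs = 4.1 kHz.
4.1 kHz ≤ fs/2 = 25.65 kHz, appears at 4.1 kHz.
40.75 kHz > fs/2 = 25.65 kHz, folds to fs − 40.75 kHz = 10.55 kHz.
178.4 kHz mod fs = 24.5 kHz.
24.5 kHz ≤ fs/2 = 25.65 kHz, appears at 24.5 kHz.
98.5 kHz mod fs = 47.2 kHz.
47.2 kHz > fs/2 = 25.65 kHz, folds to fs − 47.2 kHz = 4.1 kHz.
95.5 kHz mod fs = 44.2 kHz.
44.2 kHz > fs/2 = 25.65 kHz, folds to fs − 44.2 kHz = 7.1 kHz.
98.5 kHz and 158 kHz both map to 4.1 kHz.

98.5 kHz, 158 kHz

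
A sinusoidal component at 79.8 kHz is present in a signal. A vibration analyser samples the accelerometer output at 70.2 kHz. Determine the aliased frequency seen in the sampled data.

9.6 kHz

79.8 kHz mod fs = 9.6 kHz.
9.6 kHz ≤ fs/2 = 35.1 kHz, appears at 9.6 kHz.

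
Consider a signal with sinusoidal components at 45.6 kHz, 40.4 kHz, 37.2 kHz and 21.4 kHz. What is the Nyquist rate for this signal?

91.2 kHz

Highest-frequency component: 45.6 kHz.
Nyquist rate = 2 × 45.6 kHz = 91.2 kHz.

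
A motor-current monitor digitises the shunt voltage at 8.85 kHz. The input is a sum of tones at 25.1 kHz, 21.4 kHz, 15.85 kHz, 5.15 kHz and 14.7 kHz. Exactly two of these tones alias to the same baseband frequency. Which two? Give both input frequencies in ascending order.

fs/2 = 4.425 kHz.
25.1 kHz mod fs = 7.4 kHz.
7.4 kHz > fs/2 = 4.425 kHz, folds to fs − 7.4 kHz = 1.45 kHz.
21.4 kHz mod fs = 3.7 kHz.
3.7 kHz ≤ fs/2 = 4.425 kHz, appears at 3.7 kHz.
15.85 kHz mod fs = 7 kHz.
7 kHz > fs/2 = 4.425 kHz, folds to fs − 7 kHz = 1.85 kHz.
5.15 kHz > fs/2 = 4.425 kHz, folds to fs − 5.15 kHz = 3.7 kHz.
14.7 kHz mod fs = 5.85 kHz.
5.85 kHz > fs/2 = 4.425 kHz, folds to fs − 5.85 kHz = 3 kHz.
5.15 kHz and 21.4 kHz both map to 3.7 kHz.

5.15 kHz, 21.4 kHz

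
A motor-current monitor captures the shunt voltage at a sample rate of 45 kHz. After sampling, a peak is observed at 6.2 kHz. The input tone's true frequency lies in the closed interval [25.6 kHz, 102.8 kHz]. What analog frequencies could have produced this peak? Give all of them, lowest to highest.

Frequencies that alias to 6.2 kHz are k·fs ± 6.2 kHz for integer k ≥ 0.
k=0: 6.2 kHz.
k=1: 38.8 kHz, 51.2 kHz.
k=2: 83.8 kHz, 96.2 kHz.
k=3: 128.8 kHz, 141.2 kHz.
Within [25.6 kHz, 102.8 kHz]: 38.8 kHz, 51.2 kHz, 83.8 kHz, 96.2 kHz.

38.8 kHz, 51.2 kHz, 83.8 kHz, 96.2 kHz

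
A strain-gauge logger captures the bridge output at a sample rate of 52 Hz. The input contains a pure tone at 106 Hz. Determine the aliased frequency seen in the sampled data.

106 Hz mod fs = 2 Hz.
2 Hz ≤ fs/2 = 26 Hz, appears at 2 Hz.

2 Hz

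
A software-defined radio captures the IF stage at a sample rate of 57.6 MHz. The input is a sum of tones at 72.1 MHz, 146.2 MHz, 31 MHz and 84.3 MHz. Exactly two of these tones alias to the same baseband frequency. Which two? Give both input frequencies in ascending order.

fs/2 = 28.8 MHz.
72.1 MHz mod fs = 14.5 MHz.
14.5 MHz ≤ fs/2 = 28.8 MHz, appears at 14.5 MHz.
146.2 MHz mod fs = 31 MHz.
31 MHz > fs/2 = 28.8 MHz, folds to fs − 31 MHz = 26.6 MHz.
31 MHz > fs/2 = 28.8 MHz, folds to fs − 31 MHz = 26.6 MHz.
84.3 MHz mod fs = 26.7 MHz.
26.7 MHz ≤ fs/2 = 28.8 MHz, appears at 26.7 MHz.
31 MHz and 146.2 MHz both map to 26.6 MHz.

31 MHz, 146.2 MHz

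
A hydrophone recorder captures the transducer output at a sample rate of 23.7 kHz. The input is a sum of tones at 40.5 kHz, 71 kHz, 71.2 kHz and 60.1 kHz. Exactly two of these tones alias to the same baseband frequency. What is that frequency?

fs/2 = 11.85 kHz.
40.5 kHz mod fs = 16.8 kHz.
16.8 kHz > fs/2 = 11.85 kHz, folds to fs − 16.8 kHz = 6.9 kHz.
71 kHz mod fs = 23.6 kHz.
23.6 kHz > fs/2 = 11.85 kHz, folds to fs − 23.6 kHz = 0.1 kHz.
71.2 kHz mod fs = 0.1 kHz.
0.1 kHz ≤ fs/2 = 11.85 kHz, appears at 0.1 kHz.
60.1 kHz mod fs = 12.7 kHz.
12.7 kHz > fs/2 = 11.85 kHz, folds to fs − 12.7 kHz = 11 kHz.
71 kHz and 71.2 kHz both map to 0.1 kHz.

0.1 kHz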